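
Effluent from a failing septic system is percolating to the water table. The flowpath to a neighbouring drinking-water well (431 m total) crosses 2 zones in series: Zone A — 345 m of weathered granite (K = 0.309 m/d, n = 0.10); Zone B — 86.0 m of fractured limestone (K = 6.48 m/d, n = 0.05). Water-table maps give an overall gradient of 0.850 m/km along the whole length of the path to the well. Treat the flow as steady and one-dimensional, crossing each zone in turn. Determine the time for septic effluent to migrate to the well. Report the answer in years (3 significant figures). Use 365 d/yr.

For zones in series the flux q is common to all zones; the equivalent conductivity is the harmonic (thickness-weighted) mean, K_eq = L_total / Σ(L_j/K_j).
Σ(L/K) = 345/0.309 + 86.0/6.48 = 1117 + 13.27 = 1130 d
K_eq = L_total / Σ(L/K) = 431 / 1130 = 0.3815 m/d
q = K_eq · i = 0.3815 × 8.5e-4 = 3.243e-4 m/d (same in every zone)
Zone A: v = q/n = 3.243e-4/0.10 = 0.003243 m/d → t_A = 345/0.003243 = 106400 d
Zone B: v = q/n = 3.243e-4/0.05 = 0.006485 m/d → t_B = 86.0/0.006485 = 13260 d
Total t = 106400 + 13260 = 119700 d
   = 119700 / 365 = 328 yr

328 years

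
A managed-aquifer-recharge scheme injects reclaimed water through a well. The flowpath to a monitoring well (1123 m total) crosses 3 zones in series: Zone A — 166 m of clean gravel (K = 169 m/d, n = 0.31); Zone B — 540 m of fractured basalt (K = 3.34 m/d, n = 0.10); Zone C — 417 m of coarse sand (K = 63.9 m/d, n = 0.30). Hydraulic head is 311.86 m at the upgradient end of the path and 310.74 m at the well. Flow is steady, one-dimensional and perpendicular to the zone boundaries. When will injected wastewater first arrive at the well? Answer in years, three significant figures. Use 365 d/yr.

95.4 years

Total head drop ΔH = 311.86 − 310.74 = 1.12 m
Steady 1-D flow in series ⇒ the Darcy flux q is identical in every zone and the zone head losses add (resistances L/K in series).
Σ(L/K) = 166/169 + 540/3.34 + 417/63.9 = 0.9822 + 161.7 + 6.526 = 169.2 d
q = ΔH / Σ(L/K) = 1.12 / 169.2 = 0.006620 m/d (same in every zone)
Zone A: v = q/n = 0.006620/0.31 = 0.02135 m/d → t_A = 166/0.02135 = 7773 d
Zone B: v = q/n = 0.006620/0.10 = 0.06620 m/d → t_B = 540/0.06620 = 8157 d
Zone C: v = q/n = 0.006620/0.30 = 0.02207 m/d → t_C = 417/0.02207 = 18900 d
Total t = 7773 + 8157 + 18900 = 34830 d
   = 34830 / 365 = 95.4 yr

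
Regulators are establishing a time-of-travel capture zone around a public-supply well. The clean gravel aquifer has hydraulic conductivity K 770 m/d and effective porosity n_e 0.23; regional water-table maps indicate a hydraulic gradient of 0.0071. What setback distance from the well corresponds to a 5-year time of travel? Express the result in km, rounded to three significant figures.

Specific discharge q = 770 × 0.0071 = 5.467 m/d
v = Ki/n = 770·0.0071/0.23 = 23.77 m/d
T = 5 yr × 365 = 1825 d
L = v × T = 23.77 × 1825 = 43380 m
   = 43.4 km

43.4 km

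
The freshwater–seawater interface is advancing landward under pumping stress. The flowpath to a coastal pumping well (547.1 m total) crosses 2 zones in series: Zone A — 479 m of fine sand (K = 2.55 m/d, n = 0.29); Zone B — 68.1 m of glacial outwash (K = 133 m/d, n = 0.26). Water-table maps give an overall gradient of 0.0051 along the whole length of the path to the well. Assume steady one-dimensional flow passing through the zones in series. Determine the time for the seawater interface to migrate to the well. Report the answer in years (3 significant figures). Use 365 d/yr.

29.0 years

Continuity: the same q passes through each zone, so ΔH = q·Σ(L_j/K_j) — the zones act as resistances in series.
Σ(L/K) = 479/2.55 + 68.1/133 = 187.8 + 0.5120 = 188.4 d
K_eq = L_total / Σ(L/K) = 547.1 / 188.4 = 2.905 m/d
q = K_eq · i = 2.905 × 0.0051 = 0.01481 m/d (same in every zone)
Zone A: v = q/n = 0.01481/0.29 = 0.05108 m/d → t_A = 479/0.05108 = 9377 d
Zone B: v = q/n = 0.01481/0.26 = 0.05698 m/d → t_B = 68.1/0.05698 = 1195 d
Total t = 9377 + 1195 = 10570 d
   = 10570 / 365 = 29.0 yr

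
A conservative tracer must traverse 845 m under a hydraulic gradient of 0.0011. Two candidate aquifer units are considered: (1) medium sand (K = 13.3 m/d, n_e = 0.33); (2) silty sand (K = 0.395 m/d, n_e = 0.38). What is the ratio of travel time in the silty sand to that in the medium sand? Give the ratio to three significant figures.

38.8

Unit 1 (medium sand): v = 13.3×0.0011/0.33 = 0.04433 m/d, t = 845/0.04433 = 19060 d
Unit 2 (silty sand): v = 0.395×0.0011/0.38 = 0.001143 m/d, t = 845/0.001143 = 739000 d
t(silty sand) / t(medium sand) = 739000/19060 = 38.8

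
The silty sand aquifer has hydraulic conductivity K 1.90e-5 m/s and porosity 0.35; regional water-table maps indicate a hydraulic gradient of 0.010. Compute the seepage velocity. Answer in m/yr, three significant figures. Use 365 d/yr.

17.1 m/yr

K = 1.90e-5 m/s × 86400 s/d = 1.642 m/d
Darcy flux q = K·i = 1.642 × 0.010 = 0.01642 m/d
Seepage velocity v = q / n = 0.01642 / 0.35 = 0.04690 m/d
   = 0.04690 × 365 = 17.1 m/yr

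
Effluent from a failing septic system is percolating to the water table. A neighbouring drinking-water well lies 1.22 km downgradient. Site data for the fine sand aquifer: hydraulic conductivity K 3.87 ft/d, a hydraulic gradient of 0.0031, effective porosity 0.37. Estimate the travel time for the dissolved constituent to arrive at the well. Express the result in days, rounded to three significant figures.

K = 3.87 ft/d × 0.3048 = 1.180 m/d
q = Ki = 1.180 × 0.0031 = 0.003657 m/d
v = Ki/n = 1.180·0.0031/0.37 = 0.009883 m/d
L = 1.22 km = 1220 m
t = L / v = 1220 / 0.009883 = 123400 d

123000 days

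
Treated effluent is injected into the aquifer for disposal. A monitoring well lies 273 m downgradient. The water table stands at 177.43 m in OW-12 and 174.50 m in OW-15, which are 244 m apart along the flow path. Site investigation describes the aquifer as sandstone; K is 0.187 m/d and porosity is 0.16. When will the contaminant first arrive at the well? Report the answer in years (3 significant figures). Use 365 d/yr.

53.3 years

Hydraulic gradient i = (177.43 − 174.50) / 244 = 2.93 / 244 = 0.01201
q = Ki = 0.187 × 0.01201 = 0.002246 m/d
v_s = q/n_e = 0.002246/0.16 = 0.01403 m/d
t = L / v = 273 / 0.01403 = 19450 d
   = 19450 / 365 = 53.3 yr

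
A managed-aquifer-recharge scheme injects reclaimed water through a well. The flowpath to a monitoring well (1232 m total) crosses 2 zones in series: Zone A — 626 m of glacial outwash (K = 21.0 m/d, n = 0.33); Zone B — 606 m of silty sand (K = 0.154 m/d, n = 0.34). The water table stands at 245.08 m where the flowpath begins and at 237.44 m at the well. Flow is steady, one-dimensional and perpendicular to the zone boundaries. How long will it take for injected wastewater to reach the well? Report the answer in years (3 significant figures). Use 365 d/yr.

Total head drop ΔH = 245.08 − 237.44 = 7.64 m
Continuity: the same q passes through each zone, so ΔH = q·Σ(L_j/K_j) — the zones act as resistances in series.
Σ(L/K) = 626/21.0 + 606/0.154 = 29.81 + 3935 = 3965 d
q = ΔH / Σ(L/K) = 7.64 / 3965 = 0.001927 m/d (same in every zone)
Zone A: v = q/n = 0.001927/0.33 = 0.005839 m/d → t_A = 626/0.005839 = 107200 d
Zone B: v = q/n = 0.001927/0.34 = 0.005667 m/d → t_B = 606/0.005667 = 106900 d
Total t = 107200 + 106900 = 214100 d
   = 214100 / 365 = 587 yr

587 years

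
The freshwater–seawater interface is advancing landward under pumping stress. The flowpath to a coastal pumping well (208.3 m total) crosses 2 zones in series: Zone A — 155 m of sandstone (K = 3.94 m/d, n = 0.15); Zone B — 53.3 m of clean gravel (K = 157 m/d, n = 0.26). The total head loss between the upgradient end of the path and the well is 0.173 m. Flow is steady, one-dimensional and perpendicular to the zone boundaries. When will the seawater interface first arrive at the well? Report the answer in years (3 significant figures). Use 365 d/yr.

Continuity: the same q passes through each zone, so ΔH = q·Σ(L_j/K_j) — the zones act as resistances in series.
Σ(L/K) = 155/3.94 + 53.3/157 = 39.34 + 0.3395 = 39.68 d
q = ΔH / Σ(L/K) = 0.173 / 39.68 = 0.004360 m/d (same in every zone)
Zone A: v = q/n = 0.004360/0.15 = 0.02907 m/d → t_A = 155/0.02907 = 5333 d
Zone B: v = q/n = 0.004360/0.26 = 0.01677 m/d → t_B = 53.3/0.01677 = 3178 d
Total t = 5333 + 3178 = 8511 d
   = 8511 / 365 = 23.3 yr

23.3 years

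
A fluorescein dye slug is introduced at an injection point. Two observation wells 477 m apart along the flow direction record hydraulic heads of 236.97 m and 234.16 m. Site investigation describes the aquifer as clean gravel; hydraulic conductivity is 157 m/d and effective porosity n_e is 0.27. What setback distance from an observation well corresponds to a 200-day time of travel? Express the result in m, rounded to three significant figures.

685 m

Hydraulic gradient i = (236.97 − 234.16) / 477 = 2.81 / 477 = 0.005891
Darcy flux q = K·i = 157 × 0.005891 = 0.9249 m/d
v_s = q/n_e = 0.9249/0.27 = 3.425 m/d
L = v × T = 3.425 × 200 = 685.1 m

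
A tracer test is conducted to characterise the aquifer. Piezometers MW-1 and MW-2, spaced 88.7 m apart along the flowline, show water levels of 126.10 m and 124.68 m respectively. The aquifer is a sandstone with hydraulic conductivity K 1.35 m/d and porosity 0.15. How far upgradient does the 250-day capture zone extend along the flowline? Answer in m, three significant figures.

Hydraulic gradient i = (126.10 − 124.68) / 88.7 = 1.42 / 88.7 = 0.01601
Darcy flux q = K·i = 1.35 × 0.01601 = 0.02161 m/d
v_s = q/n_e = 0.02161/0.15 = 0.1441 m/d
L = v × T = 0.1441 × 250 = 36.02 m

36.0 m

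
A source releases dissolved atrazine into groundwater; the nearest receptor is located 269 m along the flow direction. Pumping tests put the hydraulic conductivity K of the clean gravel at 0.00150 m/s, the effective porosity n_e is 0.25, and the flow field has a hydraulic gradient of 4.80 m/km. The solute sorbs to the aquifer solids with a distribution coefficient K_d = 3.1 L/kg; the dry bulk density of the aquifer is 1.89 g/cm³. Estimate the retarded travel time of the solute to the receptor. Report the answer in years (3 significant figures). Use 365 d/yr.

K = 0.00150 m/s × 86400 s/d = 129.6 m/d
q = Ki = 129.6 × 0.0048 = 0.6221 m/d
Average linear velocity = 0.6221 / 0.25 = 2.488 m/d
Retardation R = 1 + ρ_b·K_d/n = 1 + 1.89×3.1/0.25 = 24.44
Contaminant velocity v_c = v/R = 2.488/24.44 = 0.1018 m/d
t = L/v_c = 269/0.1018 = 2642 d
   = 2642/365 = 7.24 yr

7.24 years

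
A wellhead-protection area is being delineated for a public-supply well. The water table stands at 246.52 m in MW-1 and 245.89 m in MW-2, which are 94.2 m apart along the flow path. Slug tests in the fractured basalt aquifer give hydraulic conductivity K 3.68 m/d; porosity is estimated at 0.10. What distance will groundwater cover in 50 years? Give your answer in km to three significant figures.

Hydraulic gradient i = (246.52 − 245.89) / 94.2 = 0.63 / 94.2 = 0.006688
Specific discharge q = 3.68 × 0.006688 = 0.02461 m/d
Seepage velocity v = q / n = 0.02461 / 0.10 = 0.2461 m/d
T = 50 yr × 365 = 18250 d
L = v × T = 0.2461 × 18250 = 4492 m
   = 4.49 km

4.49 km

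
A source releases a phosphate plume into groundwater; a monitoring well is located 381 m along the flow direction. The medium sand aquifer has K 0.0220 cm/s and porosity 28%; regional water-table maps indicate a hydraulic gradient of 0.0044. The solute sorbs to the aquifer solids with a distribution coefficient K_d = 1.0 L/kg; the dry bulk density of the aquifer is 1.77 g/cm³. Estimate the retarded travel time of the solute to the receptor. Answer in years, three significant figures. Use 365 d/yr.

25.6 years

K = 0.0220 cm/s × 864 = 19.01 m/d
Darcy flux q = K·i = 19.01 × 0.0044 = 0.08364 m/d
Seepage velocity v = q / n = 0.08364 / 0.28 = 0.2987 m/d
Retardation R = 1 + ρ_b·K_d/n = 1 + 1.77×1.0/0.28 = 7.321
Contaminant velocity v_c = v/R = 0.2987/7.321 = 0.04080 m/d
t = L/v_c = 381/0.04080 = 9339 d
   = 9339/365 = 25.6 yr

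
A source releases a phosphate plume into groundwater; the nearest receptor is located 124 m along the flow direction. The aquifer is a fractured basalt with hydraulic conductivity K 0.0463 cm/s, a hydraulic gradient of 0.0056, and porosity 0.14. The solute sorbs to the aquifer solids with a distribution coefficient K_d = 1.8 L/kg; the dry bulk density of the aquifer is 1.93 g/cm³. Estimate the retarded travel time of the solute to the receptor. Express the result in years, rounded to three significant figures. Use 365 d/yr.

5.48 years

K = 0.0463 cm/s × 864 = 40.00 m/d
Darcy flux q = K·i = 40.00 × 0.0056 = 0.2240 m/d
v_s = q/n_e = 0.2240/0.14 = 1.600 m/d
Retardation R = 1 + ρ_b·K_d/n = 1 + 1.93×1.8/0.14 = 25.81
Contaminant velocity v_c = v/R = 1.600/25.81 = 0.06199 m/d
t = L/v_c = 124/0.06199 = 2000 d
   = 2000/365 = 5.48 yr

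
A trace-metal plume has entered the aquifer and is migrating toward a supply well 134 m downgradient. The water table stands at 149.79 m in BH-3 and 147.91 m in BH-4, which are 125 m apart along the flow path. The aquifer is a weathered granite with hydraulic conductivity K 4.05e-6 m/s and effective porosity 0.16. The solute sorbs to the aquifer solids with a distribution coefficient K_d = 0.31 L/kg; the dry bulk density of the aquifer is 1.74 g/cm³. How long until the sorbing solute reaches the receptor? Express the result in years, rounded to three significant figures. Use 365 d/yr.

48.8 years

Hydraulic gradient i = (149.79 − 147.91) / 125 = 1.88 / 125 = 0.01504
K = 4.05e-6 m/s × 86400 s/d = 0.3499 m/d
q = Ki = 0.3499 × 0.01504 = 0.005263 m/d
v = Ki/n = 0.3499·0.01504/0.16 = 0.03289 m/d
Retardation R = 1 + ρ_b·K_d/n = 1 + 1.74×0.31/0.16 = 4.371
Contaminant velocity v_c = v/R = 0.03289/4.371 = 0.007525 m/d
t = L/v_c = 134/0.007525 = 17810 d
   = 17810/365 = 48.8 yr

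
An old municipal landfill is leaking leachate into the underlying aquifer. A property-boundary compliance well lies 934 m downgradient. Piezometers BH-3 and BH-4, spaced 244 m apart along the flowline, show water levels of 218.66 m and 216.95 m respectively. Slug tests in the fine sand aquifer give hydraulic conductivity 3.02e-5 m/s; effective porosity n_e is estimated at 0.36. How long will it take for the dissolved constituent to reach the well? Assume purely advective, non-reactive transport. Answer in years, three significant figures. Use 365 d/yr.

50.4 years

Hydraulic gradient i = (218.66 − 216.95) / 244 = 1.71 / 244 = 0.007008
K = 3.02e-5 m/s × 86400 s/d = 2.609 m/d
Specific discharge q = 2.609 × 0.007008 = 0.01829 m/d
v = Ki/n = 2.609·0.007008/0.36 = 0.05080 m/d
t = L / v = 934 / 0.05080 = 18390 d
   = 18390 / 365 = 50.4 yr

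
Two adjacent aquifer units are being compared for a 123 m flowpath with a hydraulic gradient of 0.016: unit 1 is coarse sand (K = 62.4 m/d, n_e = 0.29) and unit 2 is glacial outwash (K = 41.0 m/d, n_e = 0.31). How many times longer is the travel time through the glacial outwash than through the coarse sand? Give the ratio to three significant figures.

1.63

Unit 1 (coarse sand): v = 62.4×0.016/0.29 = 3.443 m/d, t = 123/3.443 = 35.73 d
Unit 2 (glacial outwash): v = 41.0×0.016/0.31 = 2.116 m/d, t = 123/2.116 = 58.13 d
t(glacial outwash) / t(coarse sand) = 58.13/35.73 = 1.63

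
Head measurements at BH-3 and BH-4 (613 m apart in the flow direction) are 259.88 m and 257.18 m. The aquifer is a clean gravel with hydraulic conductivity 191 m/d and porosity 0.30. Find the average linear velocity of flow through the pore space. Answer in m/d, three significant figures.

Hydraulic gradient i = (259.88 − 257.18) / 613 = 2.70 / 613 = 0.004405
Darcy flux q = K·i = 191 × 0.004405 = 0.8413 m/d
Seepage velocity v = q / n = 0.8413 / 0.30 = 2.804 m/d

2.80 m/d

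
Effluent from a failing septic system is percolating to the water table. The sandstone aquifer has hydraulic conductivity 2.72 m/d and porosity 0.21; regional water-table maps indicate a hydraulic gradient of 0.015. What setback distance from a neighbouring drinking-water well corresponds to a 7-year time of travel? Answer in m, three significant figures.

q = Ki = 2.72 × 0.015 = 0.04080 m/d
Average linear velocity = 0.04080 / 0.21 = 0.1943 m/d
T = 7 yr × 365 = 2555 d
L = v × T = 0.1943 × 2555 = 496.4 m

496 m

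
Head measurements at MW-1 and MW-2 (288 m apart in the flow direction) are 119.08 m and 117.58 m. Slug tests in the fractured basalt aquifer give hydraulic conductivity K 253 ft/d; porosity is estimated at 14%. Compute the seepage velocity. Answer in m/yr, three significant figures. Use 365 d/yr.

Hydraulic gradient i = (119.08 − 117.58) / 288 = 1.50 / 288 = 0.005208
K = 253 ft/d × 0.3048 = 77.11 m/d
Darcy flux q = K·i = 77.11 × 0.005208 = 0.4016 m/d
v_s = q/n_e = 0.4016/0.14 = 2.869 m/d
   = 2.869 × 365 = 1050 m/yr

1050 m/yr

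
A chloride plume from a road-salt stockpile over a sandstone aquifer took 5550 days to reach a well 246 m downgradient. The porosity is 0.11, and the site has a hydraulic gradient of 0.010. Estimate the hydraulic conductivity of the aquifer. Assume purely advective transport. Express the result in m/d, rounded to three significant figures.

0.488 m/d

v = L / t = 246 / 5550 = 0.04432 m/d
K = v · n / i = 0.04432 × 0.11 / 0.010 = 0.488 m/d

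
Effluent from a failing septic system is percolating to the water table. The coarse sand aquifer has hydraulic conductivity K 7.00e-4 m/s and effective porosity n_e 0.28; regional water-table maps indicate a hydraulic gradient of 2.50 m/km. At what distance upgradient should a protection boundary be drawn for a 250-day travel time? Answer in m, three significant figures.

135 m

K = 7.00e-4 m/s × 86400 s/d = 60.48 m/d
q = Ki = 60.48 × 0.0025 = 0.1512 m/d
Seepage velocity v = q / n = 0.1512 / 0.28 = 0.5400 m/d
L = v × T = 0.5400 × 250 = 135.0 m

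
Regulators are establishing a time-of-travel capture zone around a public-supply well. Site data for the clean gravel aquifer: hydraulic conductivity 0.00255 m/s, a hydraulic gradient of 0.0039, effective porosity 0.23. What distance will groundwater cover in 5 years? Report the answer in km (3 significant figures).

6.82 km

K = 0.00255 m/s × 86400 s/d = 220.3 m/d
Specific discharge q = 220.3 × 0.0039 = 0.8592 m/d
Seepage velocity v = q / n = 0.8592 / 0.23 = 3.736 m/d
T = 5 yr × 365 = 1825 d
L = v × T = 3.736 × 1825 = 6818 m
   = 6.82 km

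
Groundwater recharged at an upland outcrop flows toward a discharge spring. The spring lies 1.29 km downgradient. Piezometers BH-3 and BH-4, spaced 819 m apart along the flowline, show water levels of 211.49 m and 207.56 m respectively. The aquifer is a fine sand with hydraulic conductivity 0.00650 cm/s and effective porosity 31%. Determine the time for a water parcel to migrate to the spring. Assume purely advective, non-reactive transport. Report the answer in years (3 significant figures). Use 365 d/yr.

Hydraulic gradient i = (211.49 − 207.56) / 819 = 3.93 / 819 = 0.004799
K = 0.00650 cm/s × 864 = 5.616 m/d
Darcy flux q = K·i = 5.616 × 0.004799 = 0.02695 m/d
v = Ki/n = 5.616·0.004799/0.31 = 0.08693 m/d
L = 1.29 km = 1290 m
t = L / v = 1290 / 0.08693 = 14840 d
   = 14840 / 365 = 40.7 yr

40.7 years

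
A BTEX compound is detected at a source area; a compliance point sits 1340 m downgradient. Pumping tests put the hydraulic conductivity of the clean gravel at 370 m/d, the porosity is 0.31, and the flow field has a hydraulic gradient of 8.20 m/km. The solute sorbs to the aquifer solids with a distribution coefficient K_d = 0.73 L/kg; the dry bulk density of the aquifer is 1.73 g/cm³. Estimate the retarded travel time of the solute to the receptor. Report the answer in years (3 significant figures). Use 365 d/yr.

q = Ki = 370 × 0.0082 = 3.034 m/d
v = Ki/n = 370·0.0082/0.31 = 9.787 m/d
Retardation R = 1 + ρ_b·K_d/n = 1 + 1.73×0.73/0.31 = 5.074
Contaminant velocity v_c = v/R = 9.787/5.074 = 1.929 m/d
t = L/v_c = 1340/1.929 = 694.7 d
   = 694.7/365 = 1.90 yr

1.90 years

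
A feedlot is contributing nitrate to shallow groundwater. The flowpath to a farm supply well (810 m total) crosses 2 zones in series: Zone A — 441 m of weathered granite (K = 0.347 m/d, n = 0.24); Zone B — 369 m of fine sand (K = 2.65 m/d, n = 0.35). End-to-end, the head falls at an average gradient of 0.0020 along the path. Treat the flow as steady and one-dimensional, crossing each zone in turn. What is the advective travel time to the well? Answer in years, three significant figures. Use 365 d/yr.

560 years

Steady 1-D flow in series ⇒ the Darcy flux q is identical in every zone and the zone head losses add (resistances L/K in series).
Σ(L/K) = 441/0.347 + 369/2.65 = 1271 + 139.2 = 1410 d
K_eq = L_total / Σ(L/K) = 810 / 1410 = 0.5744 m/d
q = K_eq · i = 0.5744 × 0.0020 = 0.001149 m/d (same in every zone)
Zone A: v = q/n = 0.001149/0.24 = 0.004787 m/d → t_A = 441/0.004787 = 92130 d
Zone B: v = q/n = 0.001149/0.35 = 0.003282 m/d → t_B = 369/0.003282 = 112400 d
Total t = 92130 + 112400 = 204500 d
   = 204500 / 365 = 560 yr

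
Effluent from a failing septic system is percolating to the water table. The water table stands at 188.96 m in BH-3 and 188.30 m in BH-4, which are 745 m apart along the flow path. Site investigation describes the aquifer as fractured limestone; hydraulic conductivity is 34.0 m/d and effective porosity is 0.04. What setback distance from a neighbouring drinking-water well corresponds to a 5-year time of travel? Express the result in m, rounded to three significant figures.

Hydraulic gradient i = (188.96 − 188.30) / 745 = 0.66 / 745 = 8.859e-4
Specific discharge q = 34.0 × 8.859e-4 = 0.03012 m/d
v = Ki/n = 34.0·8.859e-4/0.04 = 0.7530 m/d
T = 5 yr × 365 = 1825 d
L = v × T = 0.7530 × 1825 = 1374 m

1370 m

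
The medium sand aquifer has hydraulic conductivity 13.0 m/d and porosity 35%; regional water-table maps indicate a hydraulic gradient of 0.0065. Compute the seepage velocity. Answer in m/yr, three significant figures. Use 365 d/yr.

q = Ki = 13.0 × 0.0065 = 0.08450 m/d
Average linear velocity = 0.08450 / 0.35 = 0.2414 m/d
   = 0.2414 × 365 = 88.1 m/yr

88.1 m/yr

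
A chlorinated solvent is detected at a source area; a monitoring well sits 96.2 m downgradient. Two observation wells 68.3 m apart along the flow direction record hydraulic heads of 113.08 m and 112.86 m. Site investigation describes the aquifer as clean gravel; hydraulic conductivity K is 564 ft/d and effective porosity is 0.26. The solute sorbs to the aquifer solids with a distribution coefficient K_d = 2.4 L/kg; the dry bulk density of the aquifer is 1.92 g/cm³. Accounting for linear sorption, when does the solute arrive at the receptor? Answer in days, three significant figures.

Hydraulic gradient i = (113.08 − 112.86) / 68.3 = 0.22 / 68.3 = 0.003221
K = 564 ft/d × 0.3048 = 171.9 m/d
q = Ki = 171.9 × 0.003221 = 0.5537 m/d
Seepage velocity v = q / n = 0.5537 / 0.26 = 2.130 m/d
Retardation R = 1 + ρ_b·K_d/n = 1 + 1.92×2.4/0.26 = 18.72
Contaminant velocity v_c = v/R = 2.130/18.72 = 0.1137 m/d
t = L/v_c = 96.2/0.1137 = 845.7 d

846 days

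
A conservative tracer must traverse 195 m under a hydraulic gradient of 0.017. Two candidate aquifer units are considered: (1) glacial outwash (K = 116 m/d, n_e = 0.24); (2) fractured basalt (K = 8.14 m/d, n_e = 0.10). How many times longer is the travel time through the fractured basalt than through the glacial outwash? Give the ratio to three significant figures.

Unit 1 (glacial outwash): v = 116×0.017/0.24 = 8.217 m/d, t = 195/8.217 = 23.73 d
Unit 2 (fractured basalt): v = 8.14×0.017/0.10 = 1.384 m/d, t = 195/1.384 = 140.9 d
t(fractured basalt) / t(glacial outwash) = 140.9/23.73 = 5.94

5.94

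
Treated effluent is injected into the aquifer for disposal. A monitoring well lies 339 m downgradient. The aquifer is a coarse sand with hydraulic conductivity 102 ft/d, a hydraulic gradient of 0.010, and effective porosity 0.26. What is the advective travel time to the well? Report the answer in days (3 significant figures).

284 days

K = 102 ft/d × 0.3048 = 31.09 m/d
Darcy flux q = K·i = 31.09 × 0.010 = 0.3109 m/d
Average linear velocity = 0.3109 / 0.26 = 1.196 m/d
t = L / v = 339 / 1.196 = 283.5 d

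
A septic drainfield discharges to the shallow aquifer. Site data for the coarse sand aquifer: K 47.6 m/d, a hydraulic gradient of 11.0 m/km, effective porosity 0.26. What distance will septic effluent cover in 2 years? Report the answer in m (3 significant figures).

1470 m

Specific discharge q = 47.6 × 0.011 = 0.5236 m/d
Average linear velocity = 0.5236 / 0.26 = 2.014 m/d
T = 2 yr × 365 = 730 d
L = v × T = 2.014 × 730 = 1470 m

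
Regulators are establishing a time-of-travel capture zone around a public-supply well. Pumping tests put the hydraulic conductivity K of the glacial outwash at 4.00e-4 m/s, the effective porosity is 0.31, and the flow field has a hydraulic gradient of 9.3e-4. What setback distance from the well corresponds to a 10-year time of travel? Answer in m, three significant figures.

378 m

K = 4.00e-4 m/s × 86400 s/d = 34.56 m/d
Specific discharge q = 34.56 × 9.3e-4 = 0.03214 m/d
v_s = q/n_e = 0.03214/0.31 = 0.1037 m/d
T = 10 yr × 365 = 3650 d
L = v × T = 0.1037 × 3650 = 378.4 m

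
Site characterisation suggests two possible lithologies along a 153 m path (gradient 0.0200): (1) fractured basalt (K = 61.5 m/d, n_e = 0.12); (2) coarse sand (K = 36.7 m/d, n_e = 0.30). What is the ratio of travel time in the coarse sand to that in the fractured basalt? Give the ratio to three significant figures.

4.19

Unit 1 (fractured basalt): v = 61.5×0.020/0.12 = 10.25 m/d, t = 153/10.25 = 14.93 d
Unit 2 (coarse sand): v = 36.7×0.020/0.30 = 2.447 m/d, t = 153/2.447 = 62.53 d
t(coarse sand) / t(fractured basalt) = 62.53/14.93 = 4.19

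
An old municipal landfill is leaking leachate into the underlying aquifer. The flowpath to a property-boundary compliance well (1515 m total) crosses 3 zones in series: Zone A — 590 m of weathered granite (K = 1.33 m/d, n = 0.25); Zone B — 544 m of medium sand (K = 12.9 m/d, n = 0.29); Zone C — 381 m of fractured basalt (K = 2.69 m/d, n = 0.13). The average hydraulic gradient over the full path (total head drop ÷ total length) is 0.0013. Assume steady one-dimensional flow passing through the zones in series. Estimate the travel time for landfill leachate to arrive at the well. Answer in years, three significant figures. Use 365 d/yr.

Steady 1-D flow in series ⇒ the Darcy flux q is identical in every zone and the zone head losses add (resistances L/K in series).
Σ(L/K) = 590/1.33 + 544/12.9 + 381/2.69 = 443.6 + 42.17 + 141.6 = 627.4 d
K_eq = L_total / Σ(L/K) = 1515 / 627.4 = 2.415 m/d
q = K_eq · i = 2.415 × 0.0013 = 0.003139 m/d (same in every zone)
Zone A: v = q/n = 0.003139/0.25 = 0.01256 m/d → t_A = 590/0.01256 = 46990 d
Zone B: v = q/n = 0.003139/0.29 = 0.01082 m/d → t_B = 544/0.01082 = 50260 d
Zone C: v = q/n = 0.003139/0.13 = 0.02415 m/d → t_C = 381/0.02415 = 15780 d
Total t = 46990 + 50260 + 15780 = 113000 d
   = 113000 / 365 = 310 yr

310 years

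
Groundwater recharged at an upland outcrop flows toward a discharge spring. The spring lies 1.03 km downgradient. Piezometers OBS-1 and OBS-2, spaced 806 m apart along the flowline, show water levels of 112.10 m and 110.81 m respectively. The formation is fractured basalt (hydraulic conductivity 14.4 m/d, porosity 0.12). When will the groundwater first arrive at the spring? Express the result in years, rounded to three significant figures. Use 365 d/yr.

Hydraulic gradient i = (112.10 − 110.81) / 806 = 1.29 / 806 = 0.001600
Specific discharge q = 14.4 × 0.001600 = 0.02305 m/d
Seepage velocity v = q / n = 0.02305 / 0.12 = 0.1921 m/d
L = 1.03 km = 1030 m
t = L / v = 1030 / 0.1921 = 5363 d
   = 5363 / 365 = 14.7 yr

14.7 years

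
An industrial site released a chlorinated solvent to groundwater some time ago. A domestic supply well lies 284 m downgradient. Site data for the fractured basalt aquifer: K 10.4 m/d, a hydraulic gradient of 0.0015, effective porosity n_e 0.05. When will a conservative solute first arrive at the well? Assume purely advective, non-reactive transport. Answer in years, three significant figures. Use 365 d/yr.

Specific discharge q = 10.4 × 0.0015 = 0.01560 m/d
Average linear velocity = 0.01560 / 0.05 = 0.3120 m/d
t = L / v = 284 / 0.3120 = 910.3 d
   = 910.3 / 365 = 2.49 yr

2.49 years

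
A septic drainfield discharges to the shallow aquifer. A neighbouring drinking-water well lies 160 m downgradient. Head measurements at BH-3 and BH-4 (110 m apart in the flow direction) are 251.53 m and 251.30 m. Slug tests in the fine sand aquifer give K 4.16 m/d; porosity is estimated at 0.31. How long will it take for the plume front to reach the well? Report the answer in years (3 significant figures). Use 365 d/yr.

Hydraulic gradient i = (251.53 − 251.30) / 110 = 0.23 / 110 = 0.002091
Darcy flux q = K·i = 4.16 × 0.002091 = 0.008698 m/d
Seepage velocity v = q / n = 0.008698 / 0.31 = 0.02806 m/d
t = L / v = 160 / 0.02806 = 5702 d
   = 5702 / 365 = 15.6 yr

15.6 years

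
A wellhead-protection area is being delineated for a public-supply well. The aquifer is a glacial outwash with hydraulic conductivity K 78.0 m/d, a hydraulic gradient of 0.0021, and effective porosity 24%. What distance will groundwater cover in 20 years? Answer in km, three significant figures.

4.98 km

q = Ki = 78.0 × 0.0021 = 0.1638 m/d
Average linear velocity = 0.1638 / 0.24 = 0.6825 m/d
T = 20 yr × 365 = 7300 d
L = v × T = 0.6825 × 7300 = 4982 m
   = 4.98 km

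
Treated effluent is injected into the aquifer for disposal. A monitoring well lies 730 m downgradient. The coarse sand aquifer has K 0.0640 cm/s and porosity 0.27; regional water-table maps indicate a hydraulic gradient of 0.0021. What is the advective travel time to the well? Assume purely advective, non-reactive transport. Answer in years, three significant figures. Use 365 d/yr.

4.65 years

K = 0.0640 cm/s × 864 = 55.30 m/d
Specific discharge q = 55.30 × 0.0021 = 0.1161 m/d
v = Ki/n = 55.30·0.0021/0.27 = 0.4301 m/d
t = L / v = 730 / 0.4301 = 1697 d
   = 1697 / 365 = 4.65 yr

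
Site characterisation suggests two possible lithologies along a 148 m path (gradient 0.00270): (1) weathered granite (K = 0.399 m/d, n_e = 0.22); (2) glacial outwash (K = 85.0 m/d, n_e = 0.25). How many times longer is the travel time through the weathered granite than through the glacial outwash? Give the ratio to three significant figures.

187

Unit 1 (weathered granite): v = 0.399×0.0027/0.22 = 0.004897 m/d, t = 148/0.004897 = 30220 d
Unit 2 (glacial outwash): v = 85.0×0.0027/0.25 = 0.9180 m/d, t = 148/0.9180 = 161.2 d
t(weathered granite) / t(glacial outwash) = 30220/161.2 = 187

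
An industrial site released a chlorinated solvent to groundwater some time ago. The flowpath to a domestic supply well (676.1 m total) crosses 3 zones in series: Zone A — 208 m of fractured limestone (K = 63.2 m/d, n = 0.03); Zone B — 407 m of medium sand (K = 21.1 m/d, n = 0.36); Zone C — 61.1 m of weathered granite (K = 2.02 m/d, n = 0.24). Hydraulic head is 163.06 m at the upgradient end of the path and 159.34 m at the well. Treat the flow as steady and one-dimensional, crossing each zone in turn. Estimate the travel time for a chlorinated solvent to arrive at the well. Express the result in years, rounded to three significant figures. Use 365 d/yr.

6.51 years

Total head drop ΔH = 163.06 − 159.34 = 3.72 m
Continuity: the same q passes through each zone, so ΔH = q·Σ(L_j/K_j) — the zones act as resistances in series.
Σ(L/K) = 208/63.2 + 407/21.1 + 61.1/2.02 = 3.291 + 19.29 + 30.25 = 52.83 d
q = ΔH / Σ(L/K) = 3.72 / 52.83 = 0.07042 m/d (same in every zone)
Zone A: v = q/n = 0.07042/0.03 = 2.347 m/d → t_A = 208/2.347 = 88.61 d
Zone B: v = q/n = 0.07042/0.36 = 0.1956 m/d → t_B = 407/0.1956 = 2081 d
Zone C: v = q/n = 0.07042/0.24 = 0.2934 m/d → t_C = 61.1/0.2934 = 208.2 d
Total t = 88.61 + 2081 + 208.2 = 2378 d
   = 2378 / 365 = 6.51 yr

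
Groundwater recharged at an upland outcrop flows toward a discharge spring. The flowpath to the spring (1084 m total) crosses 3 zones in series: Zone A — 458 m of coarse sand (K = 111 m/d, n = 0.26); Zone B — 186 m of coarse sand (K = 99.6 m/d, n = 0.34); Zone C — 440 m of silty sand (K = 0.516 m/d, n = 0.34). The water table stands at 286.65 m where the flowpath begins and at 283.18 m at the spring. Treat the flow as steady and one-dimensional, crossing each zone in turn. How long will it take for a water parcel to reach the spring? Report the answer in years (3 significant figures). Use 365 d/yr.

Total head drop ΔH = 286.65 − 283.18 = 3.47 m
Continuity: the same q passes through each zone, so ΔH = q·Σ(L_j/K_j) — the zones act as resistances in series.
Σ(L/K) = 458/111 + 186/99.6 + 440/0.516 = 4.126 + 1.867 + 852.7 = 858.7 d
q = ΔH / Σ(L/K) = 3.47 / 858.7 = 0.004041 m/d (same in every zone)
Zone A: v = q/n = 0.004041/0.26 = 0.01554 m/d → t_A = 458/0.01554 = 29470 d
Zone B: v = q/n = 0.004041/0.34 = 0.01189 m/d → t_B = 186/0.01189 = 15650 d
Zone C: v = q/n = 0.004041/0.34 = 0.01189 m/d → t_C = 440/0.01189 = 37020 d
Total t = 29470 + 15650 + 37020 = 82140 d
   = 82140 / 365 = 225 yr

225 years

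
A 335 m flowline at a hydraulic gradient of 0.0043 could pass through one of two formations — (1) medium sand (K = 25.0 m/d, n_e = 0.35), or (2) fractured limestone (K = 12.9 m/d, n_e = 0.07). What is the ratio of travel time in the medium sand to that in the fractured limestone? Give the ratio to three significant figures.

2.58

Unit 1 (medium sand): v = 25.0×0.0043/0.35 = 0.3071 m/d, t = 335/0.3071 = 1091 d
Unit 2 (fractured limestone): v = 12.9×0.0043/0.07 = 0.7924 m/d, t = 335/0.7924 = 422.8 d
t(medium sand) / t(fractured limestone) = 1091/422.8 = 2.58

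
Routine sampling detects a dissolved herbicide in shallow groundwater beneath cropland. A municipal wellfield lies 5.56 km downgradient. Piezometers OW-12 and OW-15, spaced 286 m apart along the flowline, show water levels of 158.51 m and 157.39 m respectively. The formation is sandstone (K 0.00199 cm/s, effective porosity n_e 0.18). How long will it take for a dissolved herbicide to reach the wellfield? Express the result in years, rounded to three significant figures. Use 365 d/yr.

Hydraulic gradient i = (158.51 − 157.39) / 286 = 1.12 / 286 = 0.003916
K = 0.00199 cm/s × 864 = 1.719 m/d
Darcy flux q = K·i = 1.719 × 0.003916 = 0.006733 m/d
Average linear velocity = 0.006733 / 0.18 = 0.03741 m/d
L = 5.56 km = 5560 m
t = L / v = 5560 / 0.03741 = 148600 d
   = 148600 / 365 = 407 yr

407 years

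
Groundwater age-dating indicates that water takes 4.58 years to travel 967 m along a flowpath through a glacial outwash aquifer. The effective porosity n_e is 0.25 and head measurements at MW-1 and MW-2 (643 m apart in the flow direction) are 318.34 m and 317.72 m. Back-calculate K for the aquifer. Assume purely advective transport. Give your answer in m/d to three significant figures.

Hydraulic gradient i = (318.34 − 317.72) / 643 = 0.62 / 643 = 9.642e-4
t = 4.58 years = 1672 d
v = L / t = 967 / 1672 = 0.5785 m/d
K = v · n / i = 0.5785 × 0.25 / 9.642e-4 = 150 m/d

150 m/d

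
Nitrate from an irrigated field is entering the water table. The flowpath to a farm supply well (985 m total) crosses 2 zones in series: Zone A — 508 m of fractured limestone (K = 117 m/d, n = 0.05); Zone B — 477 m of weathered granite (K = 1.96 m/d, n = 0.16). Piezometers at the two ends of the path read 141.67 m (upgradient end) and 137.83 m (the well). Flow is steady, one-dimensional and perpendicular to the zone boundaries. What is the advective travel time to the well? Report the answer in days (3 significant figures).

6560 days

Total head drop ΔH = 141.67 − 137.83 = 3.84 m
Continuity: the same q passes through each zone, so ΔH = q·Σ(L_j/K_j) — the zones act as resistances in series.
Σ(L/K) = 508/117 + 477/1.96 = 4.342 + 243.4 = 247.7 d
q = ΔH / Σ(L/K) = 3.84 / 247.7 = 0.01550 m/d (same in every zone)
Zone A: v = q/n = 0.01550/0.05 = 0.3100 m/d → t_A = 508/0.3100 = 1638 d
Zone B: v = q/n = 0.01550/0.16 = 0.09689 m/d → t_B = 477/0.09689 = 4923 d
Total t = 1638 + 4923 = 6562 d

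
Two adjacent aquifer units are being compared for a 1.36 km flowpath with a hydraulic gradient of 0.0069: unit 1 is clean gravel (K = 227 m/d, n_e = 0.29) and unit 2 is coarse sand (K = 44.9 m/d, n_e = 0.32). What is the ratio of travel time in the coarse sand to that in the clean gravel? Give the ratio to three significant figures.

Unit 1 (clean gravel): v = 227×0.0069/0.29 = 5.401 m/d, t = 1360/5.401 = 251.8 d
Unit 2 (coarse sand): v = 44.9×0.0069/0.32 = 0.9682 m/d, t = 1360/0.9682 = 1405 d
t(coarse sand) / t(clean gravel) = 1405/251.8 = 5.58

5.58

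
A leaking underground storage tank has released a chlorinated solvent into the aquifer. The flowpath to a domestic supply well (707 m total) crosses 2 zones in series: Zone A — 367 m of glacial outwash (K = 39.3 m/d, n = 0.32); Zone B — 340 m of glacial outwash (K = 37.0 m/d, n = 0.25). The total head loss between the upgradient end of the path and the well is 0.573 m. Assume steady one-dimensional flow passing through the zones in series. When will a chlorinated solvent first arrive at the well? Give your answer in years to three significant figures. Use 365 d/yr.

17.9 years

Continuity: the same q passes through each zone, so ΔH = q·Σ(L_j/K_j) — the zones act as resistances in series.
Σ(L/K) = 367/39.3 + 340/37.0 = 9.338 + 9.189 = 18.53 d
q = ΔH / Σ(L/K) = 0.573 / 18.53 = 0.03093 m/d (same in every zone)
Zone A: v = q/n = 0.03093/0.32 = 0.09665 m/d → t_A = 367/0.09665 = 3797 d
Zone B: v = q/n = 0.03093/0.25 = 0.1237 m/d → t_B = 340/0.1237 = 2748 d
Total t = 3797 + 2748 = 6546 d
   = 6546 / 365 = 17.9 yr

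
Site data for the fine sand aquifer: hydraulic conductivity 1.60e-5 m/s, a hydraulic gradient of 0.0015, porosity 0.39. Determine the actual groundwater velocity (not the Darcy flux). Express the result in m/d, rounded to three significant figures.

0.00532 m/d

K = 1.60e-5 m/s × 86400 s/d = 1.382 m/d
q = Ki = 1.382 × 0.0015 = 0.002074 m/d
v_s = q/n_e = 0.002074/0.39 = 0.005317 m/d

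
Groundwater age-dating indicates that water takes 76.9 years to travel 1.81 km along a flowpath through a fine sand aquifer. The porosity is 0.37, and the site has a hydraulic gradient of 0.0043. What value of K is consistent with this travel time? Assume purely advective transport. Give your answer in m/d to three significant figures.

5.55 m/d

t = 76.9 years = 28070 d
L = 1.81 km = 1810 m
v = L / t = 1810 / 28070 = 0.06449 m/d
K = v · n / i = 0.06449 × 0.37 / 0.0043 = 5.55 m/d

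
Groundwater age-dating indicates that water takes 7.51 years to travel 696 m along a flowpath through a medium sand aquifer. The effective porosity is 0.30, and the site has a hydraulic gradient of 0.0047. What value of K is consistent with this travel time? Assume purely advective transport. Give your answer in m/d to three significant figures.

t = 7.51 years = 2741 d
v = L / t = 696 / 2741 = 0.2539 m/d
K = v · n / i = 0.2539 × 0.30 / 0.0047 = 16.2 m/d

16.2 m/d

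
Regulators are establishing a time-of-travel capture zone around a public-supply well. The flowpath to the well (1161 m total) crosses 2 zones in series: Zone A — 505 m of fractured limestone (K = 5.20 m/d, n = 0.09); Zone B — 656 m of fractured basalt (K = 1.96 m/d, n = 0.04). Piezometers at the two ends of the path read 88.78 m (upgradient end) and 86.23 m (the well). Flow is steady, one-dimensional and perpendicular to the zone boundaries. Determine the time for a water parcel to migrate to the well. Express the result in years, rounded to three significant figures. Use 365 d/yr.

Total head drop ΔH = 88.78 − 86.23 = 2.55 m
Steady 1-D flow in series ⇒ the Darcy flux q is identical in every zone and the zone head losses add (resistances L/K in series).
Σ(L/K) = 505/5.20 + 656/1.96 = 97.12 + 334.7 = 431.8 d
q = ΔH / Σ(L/K) = 2.55 / 431.8 = 0.005905 m/d (same in every zone)
Zone A: v = q/n = 0.005905/0.09 = 0.06562 m/d → t_A = 505/0.06562 = 7696 d
Zone B: v = q/n = 0.005905/0.04 = 0.1476 m/d → t_B = 656/0.1476 = 4443 d
Total t = 7696 + 4443 = 12140 d
   = 12140 / 365 = 33.3 yr

33.3 years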